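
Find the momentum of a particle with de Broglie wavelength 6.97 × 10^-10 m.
9.51 × 10^-25 kg·m/s

From the de Broglie relation λ = h/p, we solve for p:

p = h/λ
p = (6.626 × 10^-34 J·s) / (6.97 × 10^-10 m)
p = 9.51 × 10^-25 kg·m/s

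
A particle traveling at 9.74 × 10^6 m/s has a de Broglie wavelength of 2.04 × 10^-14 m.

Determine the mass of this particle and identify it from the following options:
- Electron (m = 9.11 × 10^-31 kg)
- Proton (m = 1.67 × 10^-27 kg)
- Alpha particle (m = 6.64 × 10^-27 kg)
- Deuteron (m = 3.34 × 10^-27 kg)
The particle is a deuteron.

From λ = h/(mv), solve for mass:

m = h/(λv)
m = (6.626 × 10^-34 J·s) / (2.04 × 10^-14 m × 9.74 × 10^6 m/s)
m = 3.33 × 10^-27 kg

Comparing with the listed masses, this is closest to a deuteron.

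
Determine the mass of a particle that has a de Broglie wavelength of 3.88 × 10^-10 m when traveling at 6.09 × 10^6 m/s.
2.80 × 10^-31 kg

From the de Broglie relation λ = h/(mv), we solve for m:

m = h/(λv)
m = (6.626 × 10^-34 J·s) / (3.88 × 10^-10 m × 6.09 × 10^6 m/s)
m = 2.80 × 10^-31 kg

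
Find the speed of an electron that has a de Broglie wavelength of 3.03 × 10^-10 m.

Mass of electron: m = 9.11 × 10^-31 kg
2.40 × 10^6 m/s

From the de Broglie relation λ = h/(mv), we solve for v:

v = h/(mλ)
v = (6.626 × 10^-34 J·s) / (9.11 × 10^-31 kg × 3.03 × 10^-10 m)
v = 2.40 × 10^6 m/s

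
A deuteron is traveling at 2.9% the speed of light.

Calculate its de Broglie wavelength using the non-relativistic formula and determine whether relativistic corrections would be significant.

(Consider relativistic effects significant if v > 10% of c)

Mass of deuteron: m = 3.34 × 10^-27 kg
No, relativistic corrections are not needed.

Using the non-relativistic de Broglie formula λ = h/(mv):

v = 2.9% × c = 8.694 × 10^6 m/s

λ = h/(mv)
λ = (6.626 × 10^-34 J·s) / (3.34 × 10^-27 kg × 8.694 × 10^6 m/s)
λ = 2.28 × 10^-14 m

Since v = 2.9% of c < 10% of c, relativistic corrections are NOT significant and this non-relativistic result is a good approximation.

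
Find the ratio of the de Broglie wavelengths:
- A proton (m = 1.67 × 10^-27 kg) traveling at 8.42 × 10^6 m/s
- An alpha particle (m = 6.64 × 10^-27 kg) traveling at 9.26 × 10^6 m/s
λ₁/λ₂ = 4.37

Using λ = h/(mv):

λ₁ = h/(m₁v₁) = 4.71 × 10^-14 m
λ₂ = h/(m₂v₂) = 1.08 × 10^-14 m

Ratio λ₁/λ₂ = (m₂v₂)/(m₁v₁)
         = (6.64 × 10^-27 kg × 9.26 × 10^6 m/s) / (1.67 × 10^-27 kg × 8.42 × 10^6 m/s)
         = 4.37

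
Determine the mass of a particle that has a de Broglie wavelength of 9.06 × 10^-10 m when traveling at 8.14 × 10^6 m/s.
8.98 × 10^-32 kg

From the de Broglie relation λ = h/(mv), we solve for m:

m = h/(λv)
m = (6.626 × 10^-34 J·s) / (9.06 × 10^-10 m × 8.14 × 10^6 m/s)
m = 8.98 × 10^-32 kg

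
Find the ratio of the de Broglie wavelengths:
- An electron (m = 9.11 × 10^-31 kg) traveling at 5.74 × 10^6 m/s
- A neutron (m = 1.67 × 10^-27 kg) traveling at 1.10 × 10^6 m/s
λ₁/λ₂ = 351

Using λ = h/(mv):

λ₁ = h/(m₁v₁) = 1.27 × 10^-10 m
λ₂ = h/(m₂v₂) = 3.61 × 10^-13 m

Ratio λ₁/λ₂ = (m₂v₂)/(m₁v₁)
         = (1.67 × 10^-27 kg × 1.10 × 10^6 m/s) / (9.11 × 10^-31 kg × 5.74 × 10^6 m/s)
         = 351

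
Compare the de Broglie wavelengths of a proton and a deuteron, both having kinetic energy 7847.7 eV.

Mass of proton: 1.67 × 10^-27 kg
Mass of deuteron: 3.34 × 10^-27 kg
The proton has the longer wavelength.

Using λ = h/√(2mKE):

For proton: λ₁ = h/√(2m₁KE) = 3.23 × 10^-13 m
For deuteron: λ₂ = h/√(2m₂KE) = 2.29 × 10^-13 m

Since λ ∝ 1/√m at constant kinetic energy, the lighter particle has the longer wavelength.

The proton has the longer de Broglie wavelength.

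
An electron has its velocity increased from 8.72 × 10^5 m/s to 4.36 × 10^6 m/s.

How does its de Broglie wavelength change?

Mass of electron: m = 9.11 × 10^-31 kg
The wavelength decreases by a factor of 5.

Using λ = h/(mv):

Initial wavelength: λ₁ = h/(mv₁) = 8.34 × 10^-10 m
Final wavelength: λ₂ = h/(mv₂) = 1.67 × 10^-10 m

Since λ ∝ 1/v, when velocity increases by a factor of 5, the wavelength decreases by a factor of 5.

λ₂/λ₁ = v₁/v₂ = 1/5

The wavelength decreases by a factor of 5.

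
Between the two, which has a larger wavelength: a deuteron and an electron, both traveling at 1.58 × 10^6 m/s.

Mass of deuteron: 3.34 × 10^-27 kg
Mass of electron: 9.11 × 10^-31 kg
The electron has the longer wavelength.

Using λ = h/(mv), since both particles have the same velocity, the wavelength depends only on mass.

For deuteron: λ₁ = h/(m₁v) = 1.26 × 10^-13 m
For electron: λ₂ = h/(m₂v) = 4.60 × 10^-10 m

Since λ ∝ 1/m at constant velocity, the lighter particle has the longer wavelength.

The electron has the longer de Broglie wavelength.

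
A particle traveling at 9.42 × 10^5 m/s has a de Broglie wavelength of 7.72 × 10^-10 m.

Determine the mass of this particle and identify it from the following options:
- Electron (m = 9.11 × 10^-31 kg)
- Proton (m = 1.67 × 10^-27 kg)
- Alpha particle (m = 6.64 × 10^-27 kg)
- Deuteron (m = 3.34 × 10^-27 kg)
The particle is an electron.

From λ = h/(mv), solve for mass:

m = h/(λv)
m = (6.626 × 10^-34 J·s) / (7.72 × 10^-10 m × 9.42 × 10^5 m/s)
m = 9.11 × 10^-31 kg

Comparing with the listed masses, this is closest to an electron.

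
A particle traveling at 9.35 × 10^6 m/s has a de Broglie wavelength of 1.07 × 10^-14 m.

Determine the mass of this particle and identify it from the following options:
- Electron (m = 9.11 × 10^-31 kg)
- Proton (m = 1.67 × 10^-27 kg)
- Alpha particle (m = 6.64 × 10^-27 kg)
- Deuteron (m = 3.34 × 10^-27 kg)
The particle is an alpha particle.

From λ = h/(mv), solve for mass:

m = h/(λv)
m = (6.626 × 10^-34 J·s) / (1.07 × 10^-14 m × 9.35 × 10^6 m/s)
m = 6.62 × 10^-27 kg

Comparing with the listed masses, this is closest to an alpha particle.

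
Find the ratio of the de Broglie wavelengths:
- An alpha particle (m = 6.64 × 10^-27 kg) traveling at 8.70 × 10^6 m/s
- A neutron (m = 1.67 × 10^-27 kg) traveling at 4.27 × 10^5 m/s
λ₁/λ₂ = 0.0123

Using λ = h/(mv):

λ₁ = h/(m₁v₁) = 1.15 × 10^-14 m
λ₂ = h/(m₂v₂) = 9.29 × 10^-13 m

Ratio λ₁/λ₂ = (m₂v₂)/(m₁v₁)
         = (1.67 × 10^-27 kg × 4.27 × 10^5 m/s) / (6.64 × 10^-27 kg × 8.70 × 10^6 m/s)
         = 0.0123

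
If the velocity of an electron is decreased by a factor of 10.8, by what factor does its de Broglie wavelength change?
The wavelength increases by a factor of 10.8.

From λ = h/(mv), the wavelength is inversely proportional to velocity:

λ ∝ 1/v

If v → v/10.8, then λ → 10.8λ

When velocity is decreased by a factor of 10.8, the wavelength increases by a factor of 10.8.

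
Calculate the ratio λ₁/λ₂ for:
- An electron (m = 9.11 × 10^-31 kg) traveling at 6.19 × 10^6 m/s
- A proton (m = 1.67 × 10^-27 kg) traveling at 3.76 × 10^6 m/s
λ₁/λ₂ = 1.11 × 10^3

Using λ = h/(mv):

λ₁ = h/(m₁v₁) = 1.18 × 10^-10 m
λ₂ = h/(m₂v₂) = 1.06 × 10^-13 m

Ratio λ₁/λ₂ = (m₂v₂)/(m₁v₁)
         = (1.67 × 10^-27 kg × 3.76 × 10^6 m/s) / (9.11 × 10^-31 kg × 6.19 × 10^6 m/s)
         = 1.11 × 10^3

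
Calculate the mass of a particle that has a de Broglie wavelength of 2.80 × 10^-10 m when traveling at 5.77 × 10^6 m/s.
4.10 × 10^-31 kg

From the de Broglie relation λ = h/(mv), we solve for m:

m = h/(λv)
m = (6.626 × 10^-34 J·s) / (2.80 × 10^-10 m × 5.77 × 10^6 m/s)
m = 4.10 × 10^-31 kg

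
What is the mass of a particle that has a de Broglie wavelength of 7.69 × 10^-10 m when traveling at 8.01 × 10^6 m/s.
1.08 × 10^-31 kg

From the de Broglie relation λ = h/(mv), we solve for m:

m = h/(λv)
m = (6.626 × 10^-34 J·s) / (7.69 × 10^-10 m × 8.01 × 10^6 m/s)
m = 1.08 × 10^-31 kg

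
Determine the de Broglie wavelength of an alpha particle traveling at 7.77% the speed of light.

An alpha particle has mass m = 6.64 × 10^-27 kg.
4.28 × 10^-15 m

Using the de Broglie relation λ = h/(mv):

v = 7.77% × c = 2.329 × 10^7 m/s

λ = h/(mv)
λ = (6.626 × 10^-34 J·s) / (6.64 × 10^-27 kg × 2.329 × 10^7 m/s)
λ = 4.28 × 10^-15 m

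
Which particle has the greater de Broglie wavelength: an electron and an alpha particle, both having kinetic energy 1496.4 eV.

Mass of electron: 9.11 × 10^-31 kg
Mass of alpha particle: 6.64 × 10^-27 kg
The electron has the longer wavelength.

Using λ = h/√(2mKE):

For electron: λ₁ = h/√(2m₁KE) = 3.17 × 10^-11 m
For alpha particle: λ₂ = h/√(2m₂KE) = 3.71 × 10^-13 m

Since λ ∝ 1/√m at constant kinetic energy, the lighter particle has the longer wavelength.

The electron has the longer de Broglie wavelength.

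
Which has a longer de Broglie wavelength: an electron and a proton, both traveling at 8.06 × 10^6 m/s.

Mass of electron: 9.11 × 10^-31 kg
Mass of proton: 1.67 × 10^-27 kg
The electron has the longer wavelength.

Using λ = h/(mv), since both particles have the same velocity, the wavelength depends only on mass.

For electron: λ₁ = h/(m₁v) = 9.02 × 10^-11 m
For proton: λ₂ = h/(m₂v) = 4.92 × 10^-14 m

Since λ ∝ 1/m at constant velocity, the lighter particle has the longer wavelength.

The electron has the longer de Broglie wavelength.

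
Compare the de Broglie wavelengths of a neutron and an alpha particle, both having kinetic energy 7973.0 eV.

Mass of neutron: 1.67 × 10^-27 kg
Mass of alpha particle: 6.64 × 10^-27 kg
The neutron has the longer wavelength.

Using λ = h/√(2mKE):

For neutron: λ₁ = h/√(2m₁KE) = 3.21 × 10^-13 m
For alpha particle: λ₂ = h/√(2m₂KE) = 1.61 × 10^-13 m

Since λ ∝ 1/√m at constant kinetic energy, the lighter particle has the longer wavelength.

The neutron has the longer de Broglie wavelength.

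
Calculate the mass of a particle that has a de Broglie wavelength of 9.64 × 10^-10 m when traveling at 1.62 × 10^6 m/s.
4.24 × 10^-31 kg

From the de Broglie relation λ = h/(mv), we solve for m:

m = h/(λv)
m = (6.626 × 10^-34 J·s) / (9.64 × 10^-10 m × 1.62 × 10^6 m/s)
m = 4.24 × 10^-31 kg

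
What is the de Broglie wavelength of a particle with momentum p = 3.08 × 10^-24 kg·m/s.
2.15 × 10^-10 m

Using the de Broglie relation λ = h/p:

λ = h/p
λ = (6.626 × 10^-34 J·s) / (3.08 × 10^-24 kg·m/s)
λ = 2.15 × 10^-10 m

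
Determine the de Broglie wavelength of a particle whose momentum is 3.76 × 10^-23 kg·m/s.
1.76 × 10^-11 m

Using the de Broglie relation λ = h/p:

λ = h/p
λ = (6.626 × 10^-34 J·s) / (3.76 × 10^-23 kg·m/s)
λ = 1.76 × 10^-11 m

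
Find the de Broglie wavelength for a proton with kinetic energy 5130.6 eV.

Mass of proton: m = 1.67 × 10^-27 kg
4.00 × 10^-13 m

Using λ = h/√(2mKE):

First convert KE to Joules: KE = 5130.6 eV = 8.220 × 10^-16 J

λ = h/√(2mKE)
λ = (6.626 × 10^-34 J·s) / √(2 × 1.67 × 10^-27 kg × 8.220 × 10^-16 J)
λ = 4.00 × 10^-13 m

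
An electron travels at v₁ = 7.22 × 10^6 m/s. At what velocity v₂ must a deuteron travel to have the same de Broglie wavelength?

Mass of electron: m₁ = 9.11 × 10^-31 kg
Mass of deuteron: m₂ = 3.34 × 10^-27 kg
v₂ = 1.97 × 10^3 m/s

For equal de Broglie wavelengths: λ₁ = λ₂

h/(m₁v₁) = h/(m₂v₂)
m₁v₁ = m₂v₂
v₂ = v₁ · (m₁/m₂)

v₂ = 7.22 × 10^6 m/s × (9.11 × 10^-31 kg / 3.34 × 10^-27 kg)
v₂ = 1.97 × 10^3 m/s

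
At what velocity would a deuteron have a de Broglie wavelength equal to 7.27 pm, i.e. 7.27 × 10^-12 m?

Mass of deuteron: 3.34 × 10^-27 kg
2.73 × 10^4 m/s

From λ = h/(mv), solve for v:

v = h/(mλ)
v = (6.626 × 10^-34 J·s) / (3.34 × 10^-27 kg × 7.27 × 10^-12 m)
v = 2.73 × 10^4 m/s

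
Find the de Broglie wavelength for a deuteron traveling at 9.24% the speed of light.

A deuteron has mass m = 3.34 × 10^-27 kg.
7.16 × 10^-15 m

Using the de Broglie relation λ = h/(mv):

v = 9.24% × c = 2.770 × 10^7 m/s

λ = h/(mv)
λ = (6.626 × 10^-34 J·s) / (3.34 × 10^-27 kg × 2.770 × 10^7 m/s)
λ = 7.16 × 10^-15 m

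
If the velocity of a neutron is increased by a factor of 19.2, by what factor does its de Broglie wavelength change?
The wavelength decreases by a factor of 19.2.

From λ = h/(mv), the wavelength is inversely proportional to velocity:

λ ∝ 1/v

If v → 19.2v, then λ → λ/19.2

When velocity is increased by a factor of 19.2, the wavelength decreases by a factor of 19.2.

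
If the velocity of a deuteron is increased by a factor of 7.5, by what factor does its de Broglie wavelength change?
The wavelength decreases by a factor of 7.5.

From λ = h/(mv), the wavelength is inversely proportional to velocity:

λ ∝ 1/v

If v → 7.5v, then λ → λ/7.5

When velocity is increased by a factor of 7.5, the wavelength decreases by a factor of 7.5.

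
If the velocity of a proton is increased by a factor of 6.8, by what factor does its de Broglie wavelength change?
The wavelength decreases by a factor of 6.8.

From λ = h/(mv), the wavelength is inversely proportional to velocity:

λ ∝ 1/v

If v → 6.8v, then λ → λ/6.8

When velocity is increased by a factor of 6.8, the wavelength decreases by a factor of 6.8.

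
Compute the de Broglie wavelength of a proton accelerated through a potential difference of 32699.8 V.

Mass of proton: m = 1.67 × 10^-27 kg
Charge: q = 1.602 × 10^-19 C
1.58 × 10^-13 m

When a particle is accelerated through voltage V, it gains kinetic energy KE = qV.

The de Broglie wavelength is then λ = h/√(2mqV):

λ = h/√(2mqV)
λ = (6.626 × 10^-34 J·s) / √(2 × 1.67 × 10^-27 kg × 1.602 × 10^-19 C × 32699.8 V)
λ = 1.58 × 10^-13 m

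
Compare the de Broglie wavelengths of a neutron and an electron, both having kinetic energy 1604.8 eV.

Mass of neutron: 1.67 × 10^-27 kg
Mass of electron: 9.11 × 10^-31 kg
The electron has the longer wavelength.

Using λ = h/√(2mKE):

For neutron: λ₁ = h/√(2m₁KE) = 7.15 × 10^-13 m
For electron: λ₂ = h/√(2m₂KE) = 3.06 × 10^-11 m

Since λ ∝ 1/√m at constant kinetic energy, the lighter particle has the longer wavelength.

The electron has the longer de Broglie wavelength.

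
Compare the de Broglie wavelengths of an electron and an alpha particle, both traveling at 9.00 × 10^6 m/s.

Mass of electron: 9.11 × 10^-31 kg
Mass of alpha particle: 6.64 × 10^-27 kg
The electron has the longer wavelength.

Using λ = h/(mv), since both particles have the same velocity, the wavelength depends only on mass.

For electron: λ₁ = h/(m₁v) = 8.08 × 10^-11 m
For alpha particle: λ₂ = h/(m₂v) = 1.11 × 10^-14 m

Since λ ∝ 1/m at constant velocity, the lighter particle has the longer wavelength.

The electron has the longer de Broglie wavelength.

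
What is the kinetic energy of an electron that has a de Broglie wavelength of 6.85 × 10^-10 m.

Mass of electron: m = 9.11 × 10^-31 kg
5.14 × 10^-19 J (or 3.21 eV)

From λ = h/√(2mKE), we solve for KE:

λ² = h²/(2mKE)
KE = h²/(2mλ²)
KE = (6.626 × 10^-34 J·s)² / (2 × 9.11 × 10^-31 kg × (6.85 × 10^-10 m)²)
KE = 5.14 × 10^-19 J
KE = 3.21 eV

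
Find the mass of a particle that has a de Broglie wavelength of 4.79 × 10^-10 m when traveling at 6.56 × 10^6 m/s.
2.11 × 10^-31 kg

From the de Broglie relation λ = h/(mv), we solve for m:

m = h/(λv)
m = (6.626 × 10^-34 J·s) / (4.79 × 10^-10 m × 6.56 × 10^6 m/s)
m = 2.11 × 10^-31 kg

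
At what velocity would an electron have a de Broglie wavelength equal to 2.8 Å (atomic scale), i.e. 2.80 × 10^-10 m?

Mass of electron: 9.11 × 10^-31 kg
2.60 × 10^6 m/s

From λ = h/(mv), solve for v:

v = h/(mλ)
v = (6.626 × 10^-34 J·s) / (9.11 × 10^-31 kg × 2.80 × 10^-10 m)
v = 2.60 × 10^6 m/s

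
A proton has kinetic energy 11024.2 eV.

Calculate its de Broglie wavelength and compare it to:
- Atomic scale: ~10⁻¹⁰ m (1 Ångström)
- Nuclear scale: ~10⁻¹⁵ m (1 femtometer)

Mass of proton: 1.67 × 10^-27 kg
λ = 2.73 × 10^-13 m, which is between nuclear and atomic scales.

Using λ = h/√(2mKE):

KE = 11024.2 eV = 1.766 × 10^-15 J

λ = h/√(2mKE)
λ = (6.626 × 10^-34 J·s) / √(2 × 1.67 × 10^-27 kg × 1.766 × 10^-15 J)
λ = 2.73 × 10^-13 m

Comparison:
- Atomic scale (10⁻¹⁰ m): λ is 0.0027× this size
- Nuclear scale (10⁻¹⁵ m): λ is 2.7e+02× this size

The wavelength is between nuclear and atomic scales.

This wavelength is appropriate for probing atomic structure but too large for nuclear physics experiments.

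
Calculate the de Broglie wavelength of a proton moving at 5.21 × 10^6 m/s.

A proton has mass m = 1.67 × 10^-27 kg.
7.62 × 10^-14 m

Using the de Broglie relation λ = h/(mv):

λ = h/(mv)
λ = (6.626 × 10^-34 J·s) / (1.67 × 10^-27 kg × 5.21 × 10^6 m/s)
λ = 7.62 × 10^-14 m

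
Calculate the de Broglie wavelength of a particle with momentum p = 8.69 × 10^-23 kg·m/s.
7.62 × 10^-12 m

Using the de Broglie relation λ = h/p:

λ = h/p
λ = (6.626 × 10^-34 J·s) / (8.69 × 10^-23 kg·m/s)
λ = 7.62 × 10^-12 m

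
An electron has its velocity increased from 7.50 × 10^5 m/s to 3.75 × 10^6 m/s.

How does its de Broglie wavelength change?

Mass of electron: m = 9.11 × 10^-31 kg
The wavelength decreases by a factor of 5.

Using λ = h/(mv):

Initial wavelength: λ₁ = h/(mv₁) = 9.70 × 10^-10 m
Final wavelength: λ₂ = h/(mv₂) = 1.94 × 10^-10 m

Since λ ∝ 1/v, when velocity increases by a factor of 5, the wavelength decreases by a factor of 5.

λ₂/λ₁ = v₁/v₂ = 1/5

The wavelength decreases by a factor of 5.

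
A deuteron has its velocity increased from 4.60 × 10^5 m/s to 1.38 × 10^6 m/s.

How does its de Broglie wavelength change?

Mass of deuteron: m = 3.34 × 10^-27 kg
The wavelength decreases by a factor of 3.

Using λ = h/(mv):

Initial wavelength: λ₁ = h/(mv₁) = 4.31 × 10^-13 m
Final wavelength: λ₂ = h/(mv₂) = 1.44 × 10^-13 m

Since λ ∝ 1/v, when velocity increases by a factor of 3, the wavelength decreases by a factor of 3.

λ₂/λ₁ = v₁/v₂ = 1/3

The wavelength decreases by a factor of 3.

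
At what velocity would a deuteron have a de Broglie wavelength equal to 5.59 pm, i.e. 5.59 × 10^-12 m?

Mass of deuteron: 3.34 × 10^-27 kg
3.55 × 10^4 m/s

From λ = h/(mv), solve for v:

v = h/(mλ)
v = (6.626 × 10^-34 J·s) / (3.34 × 10^-27 kg × 5.59 × 10^-12 m)
v = 3.55 × 10^4 m/s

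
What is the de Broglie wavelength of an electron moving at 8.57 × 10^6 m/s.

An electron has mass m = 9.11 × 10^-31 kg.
8.49 × 10^-11 m

Using the de Broglie relation λ = h/(mv):

λ = h/(mv)
λ = (6.626 × 10^-34 J·s) / (9.11 × 10^-31 kg × 8.57 × 10^6 m/s)
λ = 8.49 × 10^-11 m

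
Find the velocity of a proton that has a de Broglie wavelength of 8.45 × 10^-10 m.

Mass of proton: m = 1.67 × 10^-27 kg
4.70 × 10^2 m/s

From the de Broglie relation λ = h/(mv), we solve for v:

v = h/(mλ)
v = (6.626 × 10^-34 J·s) / (1.67 × 10^-27 kg × 8.45 × 10^-10 m)
v = 4.70 × 10^2 m/s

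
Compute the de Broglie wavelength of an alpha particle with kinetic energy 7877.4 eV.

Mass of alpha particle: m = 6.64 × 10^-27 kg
1.62 × 10^-13 m

Using λ = h/√(2mKE):

First convert KE to Joules: KE = 7877.4 eV = 1.262 × 10^-15 J

λ = h/√(2mKE)
λ = (6.626 × 10^-34 J·s) / √(2 × 6.64 × 10^-27 kg × 1.262 × 10^-15 J)
λ = 1.62 × 10^-13 m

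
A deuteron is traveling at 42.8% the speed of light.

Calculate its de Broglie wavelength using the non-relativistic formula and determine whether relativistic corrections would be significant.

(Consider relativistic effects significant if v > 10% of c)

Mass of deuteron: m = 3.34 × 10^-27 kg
Yes, relativistic corrections are needed.

Using the non-relativistic de Broglie formula λ = h/(mv):

v = 42.8% × c = 1.283 × 10^8 m/s

λ = h/(mv)
λ = (6.626 × 10^-34 J·s) / (3.34 × 10^-27 kg × 1.283 × 10^8 m/s)
λ = 1.55 × 10^-15 m

Since v = 42.8% of c > 10% of c, relativistic corrections ARE significant and the actual wavelength would differ from this non-relativistic estimate.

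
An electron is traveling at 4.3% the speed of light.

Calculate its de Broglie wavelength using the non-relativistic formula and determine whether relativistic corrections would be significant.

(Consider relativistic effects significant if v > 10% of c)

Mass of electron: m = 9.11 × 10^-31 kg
No, relativistic corrections are not needed.

Using the non-relativistic de Broglie formula λ = h/(mv):

v = 4.3% × c = 1.289 × 10^7 m/s

λ = h/(mv)
λ = (6.626 × 10^-34 J·s) / (9.11 × 10^-31 kg × 1.289 × 10^7 m/s)
λ = 5.64 × 10^-11 m

Since v = 4.3% of c < 10% of c, relativistic corrections are NOT significant and this non-relativistic result is a good approximation.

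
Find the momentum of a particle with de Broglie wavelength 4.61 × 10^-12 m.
1.44 × 10^-22 kg·m/s

From the de Broglie relation λ = h/p, we solve for p:

p = h/λ
p = (6.626 × 10^-34 J·s) / (4.61 × 10^-12 m)
p = 1.44 × 10^-22 kg·m/s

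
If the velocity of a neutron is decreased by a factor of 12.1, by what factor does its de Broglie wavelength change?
The wavelength increases by a factor of 12.1.

From λ = h/(mv), the wavelength is inversely proportional to velocity:

λ ∝ 1/v

If v → v/12.1, then λ → 12.1λ

When velocity is decreased by a factor of 12.1, the wavelength increases by a factor of 12.1.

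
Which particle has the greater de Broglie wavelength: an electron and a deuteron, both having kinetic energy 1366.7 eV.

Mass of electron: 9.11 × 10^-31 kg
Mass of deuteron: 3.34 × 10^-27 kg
The electron has the longer wavelength.

Using λ = h/√(2mKE):

For electron: λ₁ = h/√(2m₁KE) = 3.32 × 10^-11 m
For deuteron: λ₂ = h/√(2m₂KE) = 5.48 × 10^-13 m

Since λ ∝ 1/√m at constant kinetic energy, the lighter particle has the longer wavelength.

The electron has the longer de Broglie wavelength.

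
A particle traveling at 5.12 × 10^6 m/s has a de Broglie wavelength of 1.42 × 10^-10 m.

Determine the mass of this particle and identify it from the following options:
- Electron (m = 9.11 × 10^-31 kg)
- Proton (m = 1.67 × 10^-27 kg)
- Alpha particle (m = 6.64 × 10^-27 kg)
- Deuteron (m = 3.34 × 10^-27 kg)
The particle is an electron.

From λ = h/(mv), solve for mass:

m = h/(λv)
m = (6.626 × 10^-34 J·s) / (1.42 × 10^-10 m × 5.12 × 10^6 m/s)
m = 9.11 × 10^-31 kg

Comparing with the listed masses, this is closest to an electron.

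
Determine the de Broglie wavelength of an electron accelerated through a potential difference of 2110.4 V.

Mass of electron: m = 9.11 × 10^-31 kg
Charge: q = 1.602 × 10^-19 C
2.67 × 10^-11 m

When a particle is accelerated through voltage V, it gains kinetic energy KE = qV.

The de Broglie wavelength is then λ = h/√(2mqV):

λ = h/√(2mqV)
λ = (6.626 × 10^-34 J·s) / √(2 × 9.11 × 10^-31 kg × 1.602 × 10^-19 C × 2110.4 V)
λ = 2.67 × 10^-11 m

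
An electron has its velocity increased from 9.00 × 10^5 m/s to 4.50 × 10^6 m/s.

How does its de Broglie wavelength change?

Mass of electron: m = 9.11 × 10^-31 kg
The wavelength decreases by a factor of 5.

Using λ = h/(mv):

Initial wavelength: λ₁ = h/(mv₁) = 8.08 × 10^-10 m
Final wavelength: λ₂ = h/(mv₂) = 1.62 × 10^-10 m

Since λ ∝ 1/v, when velocity increases by a factor of 5, the wavelength decreases by a factor of 5.

λ₂/λ₁ = v₁/v₂ = 1/5

The wavelength decreases by a factor of 5.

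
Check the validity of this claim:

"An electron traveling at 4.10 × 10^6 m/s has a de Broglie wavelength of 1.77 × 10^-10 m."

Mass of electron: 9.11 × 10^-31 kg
True

The claim is correct.

Using λ = h/(mv):
λ = (6.626 × 10^-34 J·s) / (9.11 × 10^-31 kg × 4.10 × 10^6 m/s)
λ = 1.77 × 10^-10 m

This matches the claimed value.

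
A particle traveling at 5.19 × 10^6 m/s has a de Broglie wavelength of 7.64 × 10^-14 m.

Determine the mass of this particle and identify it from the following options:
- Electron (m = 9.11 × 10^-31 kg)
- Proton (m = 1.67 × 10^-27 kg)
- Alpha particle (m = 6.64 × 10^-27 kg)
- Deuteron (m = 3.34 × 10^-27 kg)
The particle is a proton.

From λ = h/(mv), solve for mass:

m = h/(λv)
m = (6.626 × 10^-34 J·s) / (7.64 × 10^-14 m × 5.19 × 10^6 m/s)
m = 1.67 × 10^-27 kg

Comparing with the listed masses, this is closest to a proton.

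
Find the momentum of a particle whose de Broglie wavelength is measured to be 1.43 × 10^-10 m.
4.63 × 10^-24 kg·m/s

From the de Broglie relation λ = h/p, we solve for p:

p = h/λ
p = (6.626 × 10^-34 J·s) / (1.43 × 10^-10 m)
p = 4.63 × 10^-24 kg·m/s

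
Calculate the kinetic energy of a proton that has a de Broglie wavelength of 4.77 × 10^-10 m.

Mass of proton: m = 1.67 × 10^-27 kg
5.78 × 10^-22 J (or 3.61 × 10^-3 eV)

From λ = h/√(2mKE), we solve for KE:

λ² = h²/(2mKE)
KE = h²/(2mλ²)
KE = (6.626 × 10^-34 J·s)² / (2 × 1.67 × 10^-27 kg × (4.77 × 10^-10 m)²)
KE = 5.78 × 10^-22 J
KE = 3.61 × 10^-3 eV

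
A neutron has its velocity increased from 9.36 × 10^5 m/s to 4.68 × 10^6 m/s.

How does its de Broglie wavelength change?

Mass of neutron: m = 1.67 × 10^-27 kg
The wavelength decreases by a factor of 5.

Using λ = h/(mv):

Initial wavelength: λ₁ = h/(mv₁) = 4.24 × 10^-13 m
Final wavelength: λ₂ = h/(mv₂) = 8.48 × 10^-14 m

Since λ ∝ 1/v, when velocity increases by a factor of 5, the wavelength decreases by a factor of 5.

λ₂/λ₁ = v₁/v₂ = 1/5

The wavelength decreases by a factor of 5.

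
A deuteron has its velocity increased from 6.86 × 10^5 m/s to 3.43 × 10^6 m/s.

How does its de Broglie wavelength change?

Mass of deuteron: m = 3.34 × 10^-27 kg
The wavelength decreases by a factor of 5.

Using λ = h/(mv):

Initial wavelength: λ₁ = h/(mv₁) = 2.89 × 10^-13 m
Final wavelength: λ₂ = h/(mv₂) = 5.78 × 10^-14 m

Since λ ∝ 1/v, when velocity increases by a factor of 5, the wavelength decreases by a factor of 5.

λ₂/λ₁ = v₁/v₂ = 1/5

The wavelength decreases by a factor of 5.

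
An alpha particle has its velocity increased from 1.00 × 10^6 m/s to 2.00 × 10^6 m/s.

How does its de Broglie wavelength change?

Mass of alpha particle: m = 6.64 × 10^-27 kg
The wavelength decreases by a factor of 2.

Using λ = h/(mv):

Initial wavelength: λ₁ = h/(mv₁) = 9.98 × 10^-14 m
Final wavelength: λ₂ = h/(mv₂) = 4.99 × 10^-14 m

Since λ ∝ 1/v, when velocity increases by a factor of 2, the wavelength decreases by a factor of 2.

λ₂/λ₁ = v₁/v₂ = 1/2

The wavelength decreases by a factor of 2.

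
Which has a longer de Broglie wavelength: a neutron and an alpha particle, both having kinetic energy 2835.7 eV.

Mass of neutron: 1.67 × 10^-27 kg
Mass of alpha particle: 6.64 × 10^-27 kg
The neutron has the longer wavelength.

Using λ = h/√(2mKE):

For neutron: λ₁ = h/√(2m₁KE) = 5.38 × 10^-13 m
For alpha particle: λ₂ = h/√(2m₂KE) = 2.70 × 10^-13 m

Since λ ∝ 1/√m at constant kinetic energy, the lighter particle has the longer wavelength.

The neutron has the longer de Broglie wavelength.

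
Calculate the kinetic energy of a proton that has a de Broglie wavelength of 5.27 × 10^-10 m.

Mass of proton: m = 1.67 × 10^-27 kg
4.73 × 10^-22 J (or 2.95 × 10^-3 eV)

From λ = h/√(2mKE), we solve for KE:

λ² = h²/(2mKE)
KE = h²/(2mλ²)
KE = (6.626 × 10^-34 J·s)² / (2 × 1.67 × 10^-27 kg × (5.27 × 10^-10 m)²)
KE = 4.73 × 10^-22 J
KE = 2.95 × 10^-3 eV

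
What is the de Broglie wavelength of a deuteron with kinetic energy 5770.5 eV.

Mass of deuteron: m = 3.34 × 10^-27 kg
2.67 × 10^-13 m

Using λ = h/√(2mKE):

First convert KE to Joules: KE = 5770.5 eV = 9.245 × 10^-16 J

λ = h/√(2mKE)
λ = (6.626 × 10^-34 J·s) / √(2 × 3.34 × 10^-27 kg × 9.245 × 10^-16 J)
λ = 2.67 × 10^-13 m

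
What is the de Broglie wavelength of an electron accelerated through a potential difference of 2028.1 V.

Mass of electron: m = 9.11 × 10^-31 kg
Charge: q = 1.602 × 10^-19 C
2.72 × 10^-11 m

When a particle is accelerated through voltage V, it gains kinetic energy KE = qV.

The de Broglie wavelength is then λ = h/√(2mqV):

λ = h/√(2mqV)
λ = (6.626 × 10^-34 J·s) / √(2 × 9.11 × 10^-31 kg × 1.602 × 10^-19 C × 2028.1 V)
λ = 2.72 × 10^-11 m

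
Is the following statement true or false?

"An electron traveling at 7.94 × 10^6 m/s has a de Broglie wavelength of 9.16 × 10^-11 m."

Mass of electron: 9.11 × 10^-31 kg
True

The claim is correct.

Using λ = h/(mv):
λ = (6.626 × 10^-34 J·s) / (9.11 × 10^-31 kg × 7.94 × 10^6 m/s)
λ = 9.16 × 10^-11 m

This matches the claimed value.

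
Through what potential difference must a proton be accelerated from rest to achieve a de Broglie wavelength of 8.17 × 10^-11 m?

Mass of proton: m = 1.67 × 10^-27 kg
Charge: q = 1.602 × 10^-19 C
1.23 × 10^-1 V

From λ = h/√(2mqV), we solve for V:

λ² = h²/(2mqV)
V = h²/(2mqλ²)
V = (6.626 × 10^-34 J·s)² / (2 × 1.67 × 10^-27 kg × 1.602 × 10^-19 C × (8.17 × 10^-11 m)²)
V = 1.23 × 10^-1 V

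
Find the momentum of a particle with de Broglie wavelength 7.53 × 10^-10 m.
8.80 × 10^-25 kg·m/s

From the de Broglie relation λ = h/p, we solve for p:

p = h/λ
p = (6.626 × 10^-34 J·s) / (7.53 × 10^-10 m)
p = 8.80 × 10^-25 kg·m/s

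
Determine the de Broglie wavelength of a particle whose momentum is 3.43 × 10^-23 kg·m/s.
1.93 × 10^-11 m

Using the de Broglie relation λ = h/p:

λ = h/p
λ = (6.626 × 10^-34 J·s) / (3.43 × 10^-23 kg·m/s)
λ = 1.93 × 10^-11 m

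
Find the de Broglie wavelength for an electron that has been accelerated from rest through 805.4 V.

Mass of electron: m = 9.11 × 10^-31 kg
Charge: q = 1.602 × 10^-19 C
4.32 × 10^-11 m

When a particle is accelerated through voltage V, it gains kinetic energy KE = qV.

The de Broglie wavelength is then λ = h/√(2mqV):

λ = h/√(2mqV)
λ = (6.626 × 10^-34 J·s) / √(2 × 9.11 × 10^-31 kg × 1.602 × 10^-19 C × 805.4 V)
λ = 4.32 × 10^-11 m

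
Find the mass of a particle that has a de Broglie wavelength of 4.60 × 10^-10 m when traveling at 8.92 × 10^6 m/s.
1.61 × 10^-31 kg

From the de Broglie relation λ = h/(mv), we solve for m:

m = h/(λv)
m = (6.626 × 10^-34 J·s) / (4.60 × 10^-10 m × 8.92 × 10^6 m/s)
m = 1.61 × 10^-31 kg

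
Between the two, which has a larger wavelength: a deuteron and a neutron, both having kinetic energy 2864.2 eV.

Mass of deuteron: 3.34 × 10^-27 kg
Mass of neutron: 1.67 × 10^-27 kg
The neutron has the longer wavelength.

Using λ = h/√(2mKE):

For deuteron: λ₁ = h/√(2m₁KE) = 3.78 × 10^-13 m
For neutron: λ₂ = h/√(2m₂KE) = 5.35 × 10^-13 m

Since λ ∝ 1/√m at constant kinetic energy, the lighter particle has the longer wavelength.

The neutron has the longer de Broglie wavelength.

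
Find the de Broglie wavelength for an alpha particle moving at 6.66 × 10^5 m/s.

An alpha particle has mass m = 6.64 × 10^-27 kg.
1.50 × 10^-13 m

Using the de Broglie relation λ = h/(mv):

λ = h/(mv)
λ = (6.626 × 10^-34 J·s) / (6.64 × 10^-27 kg × 6.66 × 10^5 m/s)
λ = 1.50 × 10^-13 m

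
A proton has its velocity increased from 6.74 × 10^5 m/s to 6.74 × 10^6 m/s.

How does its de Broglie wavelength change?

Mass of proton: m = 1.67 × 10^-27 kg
The wavelength decreases by a factor of 10.

Using λ = h/(mv):

Initial wavelength: λ₁ = h/(mv₁) = 5.89 × 10^-13 m
Final wavelength: λ₂ = h/(mv₂) = 5.89 × 10^-14 m

Since λ ∝ 1/v, when velocity increases by a factor of 10, the wavelength decreases by a factor of 10.

λ₂/λ₁ = v₁/v₂ = 1/10

The wavelength decreases by a factor of 10.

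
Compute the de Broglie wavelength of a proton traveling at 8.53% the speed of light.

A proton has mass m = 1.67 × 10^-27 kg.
1.55 × 10^-14 m

Using the de Broglie relation λ = h/(mv):

v = 8.53% × c = 2.557 × 10^7 m/s

λ = h/(mv)
λ = (6.626 × 10^-34 J·s) / (1.67 × 10^-27 kg × 2.557 × 10^7 m/s)
λ = 1.55 × 10^-14 m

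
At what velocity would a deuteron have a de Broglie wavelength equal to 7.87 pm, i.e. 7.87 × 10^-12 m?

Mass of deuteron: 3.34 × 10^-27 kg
2.52 × 10^4 m/s

From λ = h/(mv), solve for v:

v = h/(mλ)
v = (6.626 × 10^-34 J·s) / (3.34 × 10^-27 kg × 7.87 × 10^-12 m)
v = 2.52 × 10^4 m/s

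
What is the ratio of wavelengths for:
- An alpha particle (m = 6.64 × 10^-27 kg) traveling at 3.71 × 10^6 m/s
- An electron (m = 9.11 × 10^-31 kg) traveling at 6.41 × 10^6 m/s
λ₁/λ₂ = 2.37 × 10^-4

Using λ = h/(mv):

λ₁ = h/(m₁v₁) = 2.69 × 10^-14 m
λ₂ = h/(m₂v₂) = 1.13 × 10^-10 m

Ratio λ₁/λ₂ = (m₂v₂)/(m₁v₁)
         = (9.11 × 10^-31 kg × 6.41 × 10^6 m/s) / (6.64 × 10^-27 kg × 3.71 × 10^6 m/s)
         = 2.37 × 10^-4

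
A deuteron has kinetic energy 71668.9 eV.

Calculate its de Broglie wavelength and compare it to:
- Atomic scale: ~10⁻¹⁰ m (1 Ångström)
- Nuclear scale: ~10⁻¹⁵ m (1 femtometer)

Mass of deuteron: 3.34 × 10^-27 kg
λ = 7.57 × 10^-14 m, which is between nuclear and atomic scales.

Using λ = h/√(2mKE):

KE = 71668.9 eV = 1.148 × 10^-14 J

λ = h/√(2mKE)
λ = (6.626 × 10^-34 J·s) / √(2 × 3.34 × 10^-27 kg × 1.148 × 10^-14 J)
λ = 7.57 × 10^-14 m

Comparison:
- Atomic scale (10⁻¹⁰ m): λ is 0.00076× this size
- Nuclear scale (10⁻¹⁵ m): λ is 76× this size

The wavelength is between nuclear and atomic scales.

This wavelength is appropriate for probing atomic structure but too large for nuclear physics experiments.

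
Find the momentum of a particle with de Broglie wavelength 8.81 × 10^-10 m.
7.52 × 10^-25 kg·m/s

From the de Broglie relation λ = h/p, we solve for p:

p = h/λ
p = (6.626 × 10^-34 J·s) / (8.81 × 10^-10 m)
p = 7.52 × 10^-25 kg·m/s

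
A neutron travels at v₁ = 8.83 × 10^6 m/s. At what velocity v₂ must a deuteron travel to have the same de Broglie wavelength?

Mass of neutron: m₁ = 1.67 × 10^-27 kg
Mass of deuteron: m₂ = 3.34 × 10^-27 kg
v₂ = 4.42 × 10^6 m/s

For equal de Broglie wavelengths: λ₁ = λ₂

h/(m₁v₁) = h/(m₂v₂)
m₁v₁ = m₂v₂
v₂ = v₁ · (m₁/m₂)

v₂ = 8.83 × 10^6 m/s × (1.67 × 10^-27 kg / 3.34 × 10^-27 kg)
v₂ = 4.42 × 10^6 m/s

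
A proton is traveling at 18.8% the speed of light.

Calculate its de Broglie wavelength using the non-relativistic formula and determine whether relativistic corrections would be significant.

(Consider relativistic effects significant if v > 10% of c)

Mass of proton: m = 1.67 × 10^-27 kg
Yes, relativistic corrections are needed.

Using the non-relativistic de Broglie formula λ = h/(mv):

v = 18.8% × c = 5.636 × 10^7 m/s

λ = h/(mv)
λ = (6.626 × 10^-34 J·s) / (1.67 × 10^-27 kg × 5.636 × 10^7 m/s)
λ = 7.04 × 10^-15 m

Since v = 18.8% of c > 10% of c, relativistic corrections ARE significant and the actual wavelength would differ from this non-relativistic estimate.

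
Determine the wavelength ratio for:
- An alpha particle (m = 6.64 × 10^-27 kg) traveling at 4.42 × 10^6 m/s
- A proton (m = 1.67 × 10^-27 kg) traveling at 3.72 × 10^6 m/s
λ₁/λ₂ = 0.212

Using λ = h/(mv):

λ₁ = h/(m₁v₁) = 2.26 × 10^-14 m
λ₂ = h/(m₂v₂) = 1.07 × 10^-13 m

Ratio λ₁/λ₂ = (m₂v₂)/(m₁v₁)
         = (1.67 × 10^-27 kg × 3.72 × 10^6 m/s) / (6.64 × 10^-27 kg × 4.42 × 10^6 m/s)
         = 0.212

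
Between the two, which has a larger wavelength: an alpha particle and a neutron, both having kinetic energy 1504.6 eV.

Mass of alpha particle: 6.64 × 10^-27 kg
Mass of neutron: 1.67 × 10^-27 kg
The neutron has the longer wavelength.

Using λ = h/√(2mKE):

For alpha particle: λ₁ = h/√(2m₁KE) = 3.70 × 10^-13 m
For neutron: λ₂ = h/√(2m₂KE) = 7.38 × 10^-13 m

Since λ ∝ 1/√m at constant kinetic energy, the lighter particle has the longer wavelength.

The neutron has the longer de Broglie wavelength.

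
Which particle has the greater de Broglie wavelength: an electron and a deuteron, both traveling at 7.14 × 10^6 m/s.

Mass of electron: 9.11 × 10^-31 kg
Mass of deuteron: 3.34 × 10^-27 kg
The electron has the longer wavelength.

Using λ = h/(mv), since both particles have the same velocity, the wavelength depends only on mass.

For electron: λ₁ = h/(m₁v) = 1.02 × 10^-10 m
For deuteron: λ₂ = h/(m₂v) = 2.78 × 10^-14 m

Since λ ∝ 1/m at constant velocity, the lighter particle has the longer wavelength.

The electron has the longer de Broglie wavelength.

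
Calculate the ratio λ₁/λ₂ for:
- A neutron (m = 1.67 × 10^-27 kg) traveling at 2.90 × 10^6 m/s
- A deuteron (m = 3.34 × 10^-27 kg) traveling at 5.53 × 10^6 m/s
λ₁/λ₂ = 3.81

Using λ = h/(mv):

λ₁ = h/(m₁v₁) = 1.37 × 10^-13 m
λ₂ = h/(m₂v₂) = 3.59 × 10^-14 m

Ratio λ₁/λ₂ = (m₂v₂)/(m₁v₁)
         = (3.34 × 10^-27 kg × 5.53 × 10^6 m/s) / (1.67 × 10^-27 kg × 2.90 × 10^6 m/s)
         = 3.81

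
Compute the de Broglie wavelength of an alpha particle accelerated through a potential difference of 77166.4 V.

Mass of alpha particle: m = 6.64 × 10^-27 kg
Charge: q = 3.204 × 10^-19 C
3.66 × 10^-14 m

When a particle is accelerated through voltage V, it gains kinetic energy KE = qV.

The de Broglie wavelength is then λ = h/√(2mqV):

λ = h/√(2mqV)
λ = (6.626 × 10^-34 J·s) / √(2 × 6.64 × 10^-27 kg × 3.204 × 10^-19 C × 77166.4 V)
λ = 3.66 × 10^-14 m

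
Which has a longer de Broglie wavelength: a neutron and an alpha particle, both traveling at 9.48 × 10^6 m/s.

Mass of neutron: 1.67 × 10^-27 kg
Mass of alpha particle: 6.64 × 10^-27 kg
The neutron has the longer wavelength.

Using λ = h/(mv), since both particles have the same velocity, the wavelength depends only on mass.

For neutron: λ₁ = h/(m₁v) = 4.19 × 10^-14 m
For alpha particle: λ₂ = h/(m₂v) = 1.05 × 10^-14 m

Since λ ∝ 1/m at constant velocity, the lighter particle has the longer wavelength.

The neutron has the longer de Broglie wavelength.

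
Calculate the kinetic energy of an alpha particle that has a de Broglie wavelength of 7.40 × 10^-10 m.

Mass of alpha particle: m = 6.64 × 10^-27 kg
6.04 × 10^-23 J (or 3.77 × 10^-4 eV)

From λ = h/√(2mKE), we solve for KE:

λ² = h²/(2mKE)
KE = h²/(2mλ²)
KE = (6.626 × 10^-34 J·s)² / (2 × 6.64 × 10^-27 kg × (7.40 × 10^-10 m)²)
KE = 6.04 × 10^-23 J
KE = 3.77 × 10^-4 eV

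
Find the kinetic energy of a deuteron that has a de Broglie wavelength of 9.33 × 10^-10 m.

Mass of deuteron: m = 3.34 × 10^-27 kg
7.55 × 10^-23 J (or 4.71 × 10^-4 eV)

From λ = h/√(2mKE), we solve for KE:

λ² = h²/(2mKE)
KE = h²/(2mλ²)
KE = (6.626 × 10^-34 J·s)² / (2 × 3.34 × 10^-27 kg × (9.33 × 10^-10 m)²)
KE = 7.55 × 10^-23 J
KE = 4.71 × 10^-4 eV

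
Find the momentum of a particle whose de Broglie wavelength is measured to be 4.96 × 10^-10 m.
1.34 × 10^-24 kg·m/s

From the de Broglie relation λ = h/p, we solve for p:

p = h/λ
p = (6.626 × 10^-34 J·s) / (4.96 × 10^-10 m)
p = 1.34 × 10^-24 kg·m/s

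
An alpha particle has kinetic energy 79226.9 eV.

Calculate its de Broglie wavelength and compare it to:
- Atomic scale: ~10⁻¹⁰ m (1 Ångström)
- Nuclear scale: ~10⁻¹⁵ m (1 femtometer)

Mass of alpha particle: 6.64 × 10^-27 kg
λ = 5.10 × 10^-14 m, which is between nuclear and atomic scales.

Using λ = h/√(2mKE):

KE = 79226.9 eV = 1.269 × 10^-14 J

λ = h/√(2mKE)
λ = (6.626 × 10^-34 J·s) / √(2 × 6.64 × 10^-27 kg × 1.269 × 10^-14 J)
λ = 5.10 × 10^-14 m

Comparison:
- Atomic scale (10⁻¹⁰ m): λ is 0.00051× this size
- Nuclear scale (10⁻¹⁵ m): λ is 51× this size

The wavelength is between nuclear and atomic scales.

This wavelength is appropriate for probing atomic structure but too large for nuclear physics experiments.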